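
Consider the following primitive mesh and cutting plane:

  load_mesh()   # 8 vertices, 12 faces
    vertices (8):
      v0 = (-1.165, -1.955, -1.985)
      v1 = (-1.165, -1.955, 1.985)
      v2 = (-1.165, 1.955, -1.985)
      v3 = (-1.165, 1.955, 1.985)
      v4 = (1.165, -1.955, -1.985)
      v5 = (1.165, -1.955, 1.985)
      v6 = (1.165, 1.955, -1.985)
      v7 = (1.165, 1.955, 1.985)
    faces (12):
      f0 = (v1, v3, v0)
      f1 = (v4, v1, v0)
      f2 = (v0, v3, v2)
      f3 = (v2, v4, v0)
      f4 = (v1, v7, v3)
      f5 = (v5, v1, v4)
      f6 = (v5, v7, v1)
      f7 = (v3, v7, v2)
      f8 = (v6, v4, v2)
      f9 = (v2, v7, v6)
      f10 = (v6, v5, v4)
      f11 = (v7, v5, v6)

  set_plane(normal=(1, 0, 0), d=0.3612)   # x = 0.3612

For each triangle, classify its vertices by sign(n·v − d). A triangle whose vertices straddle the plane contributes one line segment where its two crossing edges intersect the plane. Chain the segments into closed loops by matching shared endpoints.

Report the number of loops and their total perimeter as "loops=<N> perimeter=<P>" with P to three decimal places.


loops=1 perimeter=15.760

Straddling triangles (8 of 12):
  (v4,v1,v0) [+--] → (0.3612, -1.955, -0.615435)–(0.3612, -1.955, -1.985)  len=1.3696
  (v2,v4,v0) [-+-] → (0.3612, -0.606134, -1.985)–(0.3612, -1.955, -1.985)  len=1.3489
  (v1,v7,v3) [-+-] → (0.3612, 0.606134, 1.985)–(0.3612, 1.955, 1.985)  len=1.3489
  (v5,v1,v4) [+-+] → (0.3612, -1.955, 1.985)–(0.3612, -1.955, -0.615435)  len=2.6004
  (v5,v7,v1) [++-] → (0.3612, 0.606134, 1.985)–(0.3612, -1.955, 1.985)  len=2.5611
  (v3,v7,v2) [-+-] → (0.3612, 1.955, 1.985)–(0.3612, 1.955, 0.615435)  len=1.3696
  (v6,v4,v2) [++-] → (0.3612, -0.606134, -1.985)–(0.3612, 1.955, -1.985)  len=2.5611
  (v2,v7,v6) [-++] → (0.3612, 1.955, 0.615435)–(0.3612, 1.955, -1.985)  len=2.6004

Chained into 1 loop(s):
  loop 1: 8 segments, perimeter = 15.7600
Total perimeter = 15.760


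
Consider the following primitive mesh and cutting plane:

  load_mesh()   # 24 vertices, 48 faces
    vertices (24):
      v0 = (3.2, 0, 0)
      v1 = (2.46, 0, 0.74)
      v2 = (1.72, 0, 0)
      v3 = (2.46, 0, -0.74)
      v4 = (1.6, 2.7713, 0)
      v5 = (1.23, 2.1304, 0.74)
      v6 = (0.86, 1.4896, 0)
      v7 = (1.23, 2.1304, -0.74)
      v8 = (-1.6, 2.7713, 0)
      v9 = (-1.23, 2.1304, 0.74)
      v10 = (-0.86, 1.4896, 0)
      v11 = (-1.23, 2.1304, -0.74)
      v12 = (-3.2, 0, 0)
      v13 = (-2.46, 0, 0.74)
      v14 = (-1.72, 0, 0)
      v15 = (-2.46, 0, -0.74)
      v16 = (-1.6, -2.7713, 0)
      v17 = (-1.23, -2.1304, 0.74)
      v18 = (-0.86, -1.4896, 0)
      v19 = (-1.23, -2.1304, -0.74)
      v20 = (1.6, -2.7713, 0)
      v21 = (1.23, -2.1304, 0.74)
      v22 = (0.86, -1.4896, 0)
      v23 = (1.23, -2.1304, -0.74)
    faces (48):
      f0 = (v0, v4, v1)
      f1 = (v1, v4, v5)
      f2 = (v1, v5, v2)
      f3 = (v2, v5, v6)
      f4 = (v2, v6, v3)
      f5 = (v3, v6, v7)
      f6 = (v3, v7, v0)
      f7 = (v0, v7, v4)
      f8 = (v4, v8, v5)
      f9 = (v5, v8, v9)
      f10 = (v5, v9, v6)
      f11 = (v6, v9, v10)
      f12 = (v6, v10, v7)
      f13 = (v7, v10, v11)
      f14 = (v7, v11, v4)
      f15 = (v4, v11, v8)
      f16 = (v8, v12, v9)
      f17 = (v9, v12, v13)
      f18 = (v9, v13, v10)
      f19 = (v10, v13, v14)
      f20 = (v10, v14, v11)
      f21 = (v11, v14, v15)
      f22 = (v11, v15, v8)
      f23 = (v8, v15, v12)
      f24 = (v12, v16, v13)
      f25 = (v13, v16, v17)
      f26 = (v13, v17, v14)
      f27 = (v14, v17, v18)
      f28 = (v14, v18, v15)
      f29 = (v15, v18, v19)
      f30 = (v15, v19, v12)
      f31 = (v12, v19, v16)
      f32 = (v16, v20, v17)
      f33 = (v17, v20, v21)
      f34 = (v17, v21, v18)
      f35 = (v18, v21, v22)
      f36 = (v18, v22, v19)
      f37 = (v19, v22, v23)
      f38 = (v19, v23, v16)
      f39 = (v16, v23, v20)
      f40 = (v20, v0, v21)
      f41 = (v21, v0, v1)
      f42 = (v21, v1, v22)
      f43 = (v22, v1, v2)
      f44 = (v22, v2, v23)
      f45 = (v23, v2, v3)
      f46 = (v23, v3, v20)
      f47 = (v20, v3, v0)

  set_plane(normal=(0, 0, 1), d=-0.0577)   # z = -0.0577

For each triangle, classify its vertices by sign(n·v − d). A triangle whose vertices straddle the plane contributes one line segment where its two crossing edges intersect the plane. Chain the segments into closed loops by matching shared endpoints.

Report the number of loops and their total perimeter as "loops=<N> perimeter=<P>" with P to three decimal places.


Straddling triangles (24 of 48):
  (v2,v6,v3) [++-] → (0.984757, 1.37345, -0.0577)–(1.7777, 0, -0.0577)  len=1.5859
  (v3,v6,v7) [-+-] → (0.984757, 1.37345, -0.0577)–(0.88885, 1.53957, -0.0577)  len=0.1918
  (v3,v7,v0) [--+] → (3.04639, 0.166114, -0.0577)–(3.1423, 0, -0.0577)  len=0.1918
  (v0,v7,v4) [+-+] → (3.04639, 0.166114, -0.0577)–(1.57115, 2.72133, -0.0577)  len=2.9505
  (v6,v10,v7) [++-] → (-0.697036, 1.53957, -0.0577)–(0.88885, 1.53957, -0.0577)  len=1.5859
  (v7,v10,v11) [-+-] → (-0.697036, 1.53957, -0.0577)–(-0.88885, 1.53957, -0.0577)  len=0.1918
  (v7,v11,v4) [--+] → (1.37934, 2.72133, -0.0577)–(1.57115, 2.72133, -0.0577)  len=0.1918
  (v4,v11,v8) [+-+] → (1.37934, 2.72133, -0.0577)–(-1.57115, 2.72133, -0.0577)  len=2.9505
  (v10,v14,v11) [++-] → (-1.68179, 0.166114, -0.0577)–(-0.88885, 1.53957, -0.0577)  len=1.5859
  (v11,v14,v15) [-+-] → (-1.68179, 0.166114, -0.0577)–(-1.7777, 0, -0.0577)  len=0.1918
  (v11,v15,v8) [--+] → (-1.66706, 2.55521, -0.0577)–(-1.57115, 2.72133, -0.0577)  len=0.1918
  (v8,v15,v12) [+-+] → (-1.66706, 2.55521, -0.0577)–(-3.1423, 0, -0.0577)  len=2.9505
  (v14,v18,v15) [++-] → (-0.984757, -1.37345, -0.0577)–(-1.7777, 0, -0.0577)  len=1.5859
  (v15,v18,v19) [-+-] → (-0.984757, -1.37345, -0.0577)–(-0.88885, -1.53957, -0.0577)  len=0.1918
  (v15,v19,v12) [--+] → (-3.04639, -0.166114, -0.0577)–(-3.1423, 0, -0.0577)  len=0.1918
  (v12,v19,v16) [+-+] → (-3.04639, -0.166114, -0.0577)–(-1.57115, -2.72133, -0.0577)  len=2.9505
  (v18,v22,v19) [++-] → (0.697036, -1.53957, -0.0577)–(-0.88885, -1.53957, -0.0577)  len=1.5859
  (v19,v22,v23) [-+-] → (0.697036, -1.53957, -0.0577)–(0.88885, -1.53957, -0.0577)  len=0.1918
  (v19,v23,v16) [--+] → (-1.37934, -2.72133, -0.0577)–(-1.57115, -2.72133, -0.0577)  len=0.1918
  (v16,v23,v20) [+-+] → (-1.37934, -2.72133, -0.0577)–(1.57115, -2.72133, -0.0577)  len=2.9505
  (v22,v2,v23) [++-] → (1.68179, -0.166114, -0.0577)–(0.88885, -1.53957, -0.0577)  len=1.5859
  (v23,v2,v3) [-+-] → (1.68179, -0.166114, -0.0577)–(1.7777, 0, -0.0577)  len=0.1918
  (v23,v3,v20) [--+] → (1.66706, -2.55521, -0.0577)–(1.57115, -2.72133, -0.0577)  len=0.1918
  (v20,v3,v0) [+-+] → (1.66706, -2.55521, -0.0577)–(3.1423, 0, -0.0577)  len=2.9505

Chained into 2 loop(s):
  loop 1: 12 segments, perimeter = 10.6663
  loop 2: 12 segments, perimeter = 18.8539
Total perimeter = 29.520

loops=2 perimeter=29.520


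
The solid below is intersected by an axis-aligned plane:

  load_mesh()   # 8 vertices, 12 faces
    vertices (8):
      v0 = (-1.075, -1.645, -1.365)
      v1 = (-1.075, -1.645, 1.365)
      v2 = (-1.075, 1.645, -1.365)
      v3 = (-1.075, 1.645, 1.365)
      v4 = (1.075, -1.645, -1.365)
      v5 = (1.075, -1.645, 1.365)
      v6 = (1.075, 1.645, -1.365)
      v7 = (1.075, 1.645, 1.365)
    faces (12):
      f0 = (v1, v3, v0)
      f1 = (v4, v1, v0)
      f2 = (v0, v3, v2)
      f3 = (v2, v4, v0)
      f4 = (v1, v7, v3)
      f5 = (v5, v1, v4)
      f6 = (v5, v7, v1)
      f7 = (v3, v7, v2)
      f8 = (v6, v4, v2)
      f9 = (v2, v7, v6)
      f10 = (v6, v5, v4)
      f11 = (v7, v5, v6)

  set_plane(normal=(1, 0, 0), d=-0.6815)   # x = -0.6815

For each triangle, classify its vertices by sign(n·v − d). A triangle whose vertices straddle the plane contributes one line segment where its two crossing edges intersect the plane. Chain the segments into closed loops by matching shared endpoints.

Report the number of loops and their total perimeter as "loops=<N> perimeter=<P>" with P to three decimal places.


Straddling triangles (8 of 12):
  (v4,v1,v0) [+--] → (-0.6815, -1.645, 0.865347)–(-0.6815, -1.645, -1.365)  len=2.2303
  (v2,v4,v0) [-+-] → (-0.6815, 1.04285, -1.365)–(-0.6815, -1.645, -1.365)  len=2.6879
  (v1,v7,v3) [-+-] → (-0.6815, -1.04285, 1.365)–(-0.6815, 1.645, 1.365)  len=2.6879
  (v5,v1,v4) [+-+] → (-0.6815, -1.645, 1.365)–(-0.6815, -1.645, 0.865347)  len=0.4997
  (v5,v7,v1) [++-] → (-0.6815, -1.04285, 1.365)–(-0.6815, -1.645, 1.365)  len=0.6021
  (v3,v7,v2) [-+-] → (-0.6815, 1.645, 1.365)–(-0.6815, 1.645, -0.865347)  len=2.2303
  (v6,v4,v2) [++-] → (-0.6815, 1.04285, -1.365)–(-0.6815, 1.645, -1.365)  len=0.6021
  (v2,v7,v6) [-++] → (-0.6815, 1.645, -0.865347)–(-0.6815, 1.645, -1.365)  len=0.4997

Chained into 1 loop(s):
  loop 1: 8 segments, perimeter = 12.0400
Total perimeter = 12.040

loops=1 perimeter=12.040


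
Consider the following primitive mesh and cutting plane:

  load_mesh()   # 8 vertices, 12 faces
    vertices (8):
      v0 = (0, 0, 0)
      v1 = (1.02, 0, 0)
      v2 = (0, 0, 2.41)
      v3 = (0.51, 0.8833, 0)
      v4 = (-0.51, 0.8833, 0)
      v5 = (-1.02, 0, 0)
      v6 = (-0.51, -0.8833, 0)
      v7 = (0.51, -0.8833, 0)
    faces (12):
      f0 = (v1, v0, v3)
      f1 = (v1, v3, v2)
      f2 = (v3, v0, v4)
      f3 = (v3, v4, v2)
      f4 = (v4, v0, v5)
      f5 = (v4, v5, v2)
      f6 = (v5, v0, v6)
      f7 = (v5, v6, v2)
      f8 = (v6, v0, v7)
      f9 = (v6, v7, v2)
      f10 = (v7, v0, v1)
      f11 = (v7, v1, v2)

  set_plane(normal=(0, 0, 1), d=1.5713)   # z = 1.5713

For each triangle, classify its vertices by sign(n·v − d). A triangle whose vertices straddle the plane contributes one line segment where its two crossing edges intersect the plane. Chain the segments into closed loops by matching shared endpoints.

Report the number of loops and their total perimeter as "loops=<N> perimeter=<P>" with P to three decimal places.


loops=1 perimeter=2.130

Straddling triangles (6 of 12):
  (v1,v3,v2) [--+] → (0.177484, 0.307396, 1.5713)–(0.354968, 0, 1.5713)  len=0.3550
  (v3,v4,v2) [--+] → (-0.177484, 0.307396, 1.5713)–(0.177484, 0.307396, 1.5713)  len=0.3550
  (v4,v5,v2) [--+] → (-0.354968, 0, 1.5713)–(-0.177484, 0.307396, 1.5713)  len=0.3550
  (v5,v6,v2) [--+] → (-0.177484, -0.307396, 1.5713)–(-0.354968, 0, 1.5713)  len=0.3550
  (v6,v7,v2) [--+] → (0.177484, -0.307396, 1.5713)–(-0.177484, -0.307396, 1.5713)  len=0.3550
  (v7,v1,v2) [--+] → (0.354968, 0, 1.5713)–(0.177484, -0.307396, 1.5713)  len=0.3550

Chained into 1 loop(s):
  loop 1: 6 segments, perimeter = 2.1298
Total perimeter = 2.130


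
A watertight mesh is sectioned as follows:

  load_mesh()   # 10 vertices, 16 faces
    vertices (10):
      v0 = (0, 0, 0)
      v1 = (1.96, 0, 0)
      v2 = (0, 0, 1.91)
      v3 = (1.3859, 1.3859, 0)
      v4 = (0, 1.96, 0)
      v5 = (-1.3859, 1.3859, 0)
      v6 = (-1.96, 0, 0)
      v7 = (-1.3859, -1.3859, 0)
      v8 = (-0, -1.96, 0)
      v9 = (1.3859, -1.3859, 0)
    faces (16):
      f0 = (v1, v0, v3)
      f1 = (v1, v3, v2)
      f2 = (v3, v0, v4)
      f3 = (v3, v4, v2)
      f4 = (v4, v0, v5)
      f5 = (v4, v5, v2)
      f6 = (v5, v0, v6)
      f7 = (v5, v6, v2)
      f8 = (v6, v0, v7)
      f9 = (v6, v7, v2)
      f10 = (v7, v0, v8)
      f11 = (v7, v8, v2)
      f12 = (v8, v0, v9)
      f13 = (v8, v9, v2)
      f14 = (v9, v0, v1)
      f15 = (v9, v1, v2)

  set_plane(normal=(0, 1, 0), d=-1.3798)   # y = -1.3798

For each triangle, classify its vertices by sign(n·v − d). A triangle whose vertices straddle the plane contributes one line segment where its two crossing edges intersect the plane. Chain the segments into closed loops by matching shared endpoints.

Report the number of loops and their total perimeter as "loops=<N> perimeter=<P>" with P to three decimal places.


Straddling triangles (8 of 16):
  (v6,v0,v7) [++-] → (-1.3798, -1.3798, 0)–(-1.38843, -1.3798, 0)  len=0.0086
  (v6,v7,v2) [+-+] → (-1.38843, -1.3798, 0)–(-1.3798, -1.3798, 0.00840681)  len=0.0120
  (v7,v0,v8) [-+-] → (-1.3798, -1.3798, 0)–(0, -1.3798, 0)  len=1.3798
  (v7,v8,v2) [--+] → (0, -1.3798, 0.565399)–(-1.3798, -1.3798, 0.00840681)  len=1.4880
  (v8,v0,v9) [-+-] → (0, -1.3798, 0)–(1.3798, -1.3798, 0)  len=1.3798
  (v8,v9,v2) [--+] → (1.3798, -1.3798, 0.00840681)–(0, -1.3798, 0.565399)  len=1.4880
  (v9,v0,v1) [-++] → (1.3798, -1.3798, 0)–(1.38843, -1.3798, 0)  len=0.0086
  (v9,v1,v2) [-++] → (1.38843, -1.3798, 0)–(1.3798, -1.3798, 0.00840681)  len=0.0120

Chained into 1 loop(s):
  loop 1: 8 segments, perimeter = 5.7769
Total perimeter = 5.777

loops=1 perimeter=5.777


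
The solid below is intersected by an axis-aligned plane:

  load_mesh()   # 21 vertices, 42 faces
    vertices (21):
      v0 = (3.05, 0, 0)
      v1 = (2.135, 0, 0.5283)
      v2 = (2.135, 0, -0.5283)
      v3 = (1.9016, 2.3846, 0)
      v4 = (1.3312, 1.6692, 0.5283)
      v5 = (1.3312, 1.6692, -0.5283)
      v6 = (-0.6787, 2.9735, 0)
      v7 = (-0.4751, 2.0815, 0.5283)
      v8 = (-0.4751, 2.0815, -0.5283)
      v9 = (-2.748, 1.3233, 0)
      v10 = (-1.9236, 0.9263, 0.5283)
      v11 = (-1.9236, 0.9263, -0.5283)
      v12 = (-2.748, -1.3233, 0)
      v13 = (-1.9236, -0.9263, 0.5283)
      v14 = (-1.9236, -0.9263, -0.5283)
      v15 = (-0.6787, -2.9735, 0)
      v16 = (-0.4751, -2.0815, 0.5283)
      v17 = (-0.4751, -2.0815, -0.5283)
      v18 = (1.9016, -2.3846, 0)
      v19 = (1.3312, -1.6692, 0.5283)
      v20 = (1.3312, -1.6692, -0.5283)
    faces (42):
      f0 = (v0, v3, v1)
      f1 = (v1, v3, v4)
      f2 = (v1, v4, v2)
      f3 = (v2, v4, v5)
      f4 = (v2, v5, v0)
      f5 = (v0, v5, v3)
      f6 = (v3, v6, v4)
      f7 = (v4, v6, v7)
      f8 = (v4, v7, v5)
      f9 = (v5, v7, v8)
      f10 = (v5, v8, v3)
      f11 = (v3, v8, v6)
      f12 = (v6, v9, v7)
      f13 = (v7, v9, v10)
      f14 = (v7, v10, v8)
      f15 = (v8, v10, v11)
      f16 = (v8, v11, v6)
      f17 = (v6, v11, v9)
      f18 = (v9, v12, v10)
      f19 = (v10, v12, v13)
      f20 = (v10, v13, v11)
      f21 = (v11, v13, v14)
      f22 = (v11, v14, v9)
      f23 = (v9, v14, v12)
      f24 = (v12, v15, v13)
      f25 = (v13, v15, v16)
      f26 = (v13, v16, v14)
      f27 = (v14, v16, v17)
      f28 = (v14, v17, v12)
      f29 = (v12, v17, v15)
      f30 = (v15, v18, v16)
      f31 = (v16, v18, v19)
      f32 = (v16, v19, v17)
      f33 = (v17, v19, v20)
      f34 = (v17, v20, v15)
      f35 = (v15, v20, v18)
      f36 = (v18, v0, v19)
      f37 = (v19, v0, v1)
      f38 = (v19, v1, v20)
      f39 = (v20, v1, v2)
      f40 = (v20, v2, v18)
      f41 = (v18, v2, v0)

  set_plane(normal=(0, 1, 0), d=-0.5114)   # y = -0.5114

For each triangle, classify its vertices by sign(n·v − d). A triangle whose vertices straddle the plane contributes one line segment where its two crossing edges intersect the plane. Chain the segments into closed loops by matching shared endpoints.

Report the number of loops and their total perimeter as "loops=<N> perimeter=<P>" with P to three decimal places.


Straddling triangles (12 of 42):
  (v9,v12,v10) [+-+] → (-2.748, -0.5114, 0)–(-2.45047, -0.5114, 0.190668)  len=0.3534
  (v10,v12,v13) [+--] → (-2.45047, -0.5114, 0.190668)–(-1.9236, -0.5114, 0.5283)  len=0.6258
  (v10,v13,v11) [+-+] → (-1.9236, -0.5114, 0.5283)–(-1.9236, -0.5114, 0.291669)  len=0.2366
  (v11,v13,v14) [+--] → (-1.9236, -0.5114, 0.291669)–(-1.9236, -0.5114, -0.5283)  len=0.8200
  (v11,v14,v9) [+-+] → (-1.9236, -0.5114, -0.5283)–(-2.07565, -0.5114, -0.430864)  len=0.1806
  (v9,v14,v12) [+--] → (-2.07565, -0.5114, -0.430864)–(-2.748, -0.5114, 0)  len=0.7986
  (v18,v0,v19) [-+-] → (2.80371, -0.5114, 0)–(2.5234, -0.5114, 0.161858)  len=0.3237
  (v19,v0,v1) [-++] → (2.5234, -0.5114, 0.161858)–(1.88874, -0.5114, 0.5283)  len=0.7329
  (v19,v1,v20) [-+-] → (1.88874, -0.5114, 0.5283)–(1.88874, -0.5114, 0.204585)  len=0.3237
  (v20,v1,v2) [-++] → (1.88874, -0.5114, 0.204585)–(1.88874, -0.5114, -0.5283)  len=0.7329
  (v20,v2,v18) [-+-] → (1.88874, -0.5114, -0.5283)–(2.08495, -0.5114, -0.415001)  len=0.2266
  (v18,v2,v0) [-++] → (2.08495, -0.5114, -0.415001)–(2.80371, -0.5114, 0)  len=0.8300

Chained into 2 loop(s):
  loop 1: 6 segments, perimeter = 3.0149
  loop 2: 6 segments, perimeter = 3.1697
Total perimeter = 6.185

loops=2 perimeter=6.185


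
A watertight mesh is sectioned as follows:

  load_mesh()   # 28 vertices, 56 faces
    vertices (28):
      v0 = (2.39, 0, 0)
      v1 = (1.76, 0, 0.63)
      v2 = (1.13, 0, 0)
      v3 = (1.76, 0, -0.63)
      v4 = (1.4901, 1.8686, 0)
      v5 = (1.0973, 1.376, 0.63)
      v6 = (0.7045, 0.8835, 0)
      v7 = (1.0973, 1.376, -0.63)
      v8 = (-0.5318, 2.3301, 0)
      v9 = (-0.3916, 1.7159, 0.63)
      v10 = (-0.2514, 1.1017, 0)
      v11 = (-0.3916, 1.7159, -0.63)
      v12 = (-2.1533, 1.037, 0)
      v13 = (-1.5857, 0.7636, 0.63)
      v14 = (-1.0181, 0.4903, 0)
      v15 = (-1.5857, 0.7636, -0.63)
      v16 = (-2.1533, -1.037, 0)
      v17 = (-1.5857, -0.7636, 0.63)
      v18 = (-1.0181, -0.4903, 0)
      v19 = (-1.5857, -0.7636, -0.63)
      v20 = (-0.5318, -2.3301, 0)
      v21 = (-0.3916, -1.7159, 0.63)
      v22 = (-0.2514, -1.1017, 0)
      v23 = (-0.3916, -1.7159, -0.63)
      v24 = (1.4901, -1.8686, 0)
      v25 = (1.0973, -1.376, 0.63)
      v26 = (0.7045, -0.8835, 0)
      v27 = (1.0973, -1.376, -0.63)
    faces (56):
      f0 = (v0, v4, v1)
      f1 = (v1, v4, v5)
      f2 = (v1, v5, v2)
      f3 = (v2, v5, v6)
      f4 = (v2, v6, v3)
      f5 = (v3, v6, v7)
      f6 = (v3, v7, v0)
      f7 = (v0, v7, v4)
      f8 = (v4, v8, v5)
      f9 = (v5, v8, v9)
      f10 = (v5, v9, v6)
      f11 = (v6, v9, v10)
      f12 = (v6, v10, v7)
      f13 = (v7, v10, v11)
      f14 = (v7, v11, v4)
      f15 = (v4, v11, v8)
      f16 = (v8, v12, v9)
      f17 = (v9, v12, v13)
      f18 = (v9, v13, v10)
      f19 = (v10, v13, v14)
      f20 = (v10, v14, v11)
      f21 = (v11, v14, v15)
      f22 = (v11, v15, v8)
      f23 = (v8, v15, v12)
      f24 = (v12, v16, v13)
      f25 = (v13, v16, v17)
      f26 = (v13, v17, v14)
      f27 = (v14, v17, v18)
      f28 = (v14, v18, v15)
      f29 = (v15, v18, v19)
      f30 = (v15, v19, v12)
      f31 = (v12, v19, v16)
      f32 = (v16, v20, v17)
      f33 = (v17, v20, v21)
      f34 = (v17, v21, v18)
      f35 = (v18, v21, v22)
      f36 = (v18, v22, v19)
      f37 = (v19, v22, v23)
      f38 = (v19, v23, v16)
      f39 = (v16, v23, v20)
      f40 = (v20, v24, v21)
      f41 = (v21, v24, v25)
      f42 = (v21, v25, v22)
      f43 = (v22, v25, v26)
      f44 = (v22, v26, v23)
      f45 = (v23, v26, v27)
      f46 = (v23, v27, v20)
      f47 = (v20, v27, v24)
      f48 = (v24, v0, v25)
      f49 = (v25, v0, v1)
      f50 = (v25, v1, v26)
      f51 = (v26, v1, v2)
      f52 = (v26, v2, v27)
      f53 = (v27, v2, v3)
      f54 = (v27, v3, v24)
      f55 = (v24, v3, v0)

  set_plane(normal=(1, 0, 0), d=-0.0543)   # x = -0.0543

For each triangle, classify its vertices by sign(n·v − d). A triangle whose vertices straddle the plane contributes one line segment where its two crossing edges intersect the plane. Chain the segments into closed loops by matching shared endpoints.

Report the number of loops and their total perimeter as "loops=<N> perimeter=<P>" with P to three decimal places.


loops=2 perimeter=6.863

Straddling triangles (16 of 56):
  (v4,v8,v5) [+-+] → (-0.0543, 2.22111, 0)–(-0.0543, 2.05045, 0.184657)  len=0.2514
  (v5,v8,v9) [+--] → (-0.0543, 2.05045, 0.184657)–(-0.0543, 1.6389, 0.63)  len=0.6064
  (v5,v9,v6) [+-+] → (-0.0543, 1.6389, 0.63)–(-0.0543, 1.45975, 0.436132)  len=0.2640
  (v6,v9,v10) [+--] → (-0.0543, 1.45975, 0.436132)–(-0.0543, 1.05671, 0)  len=0.5938
  (v6,v10,v7) [+-+] → (-0.0543, 1.05671, 0)–(-0.0543, 1.14179, -0.0920687)  len=0.1254
  (v7,v10,v11) [+--] → (-0.0543, 1.14179, -0.0920687)–(-0.0543, 1.6389, -0.63)  len=0.7325
  (v7,v11,v4) [+-+] → (-0.0543, 1.6389, -0.63)–(-0.0543, 1.74327, -0.517071)  len=0.1538
  (v4,v11,v8) [+--] → (-0.0543, 1.74327, -0.517071)–(-0.0543, 2.22111, 0)  len=0.7041
  (v20,v24,v21) [-+-] → (-0.0543, -2.22111, 0)–(-0.0543, -1.74327, 0.517071)  len=0.7041
  (v21,v24,v25) [-++] → (-0.0543, -1.74327, 0.517071)–(-0.0543, -1.6389, 0.63)  len=0.1538
  (v21,v25,v22) [-+-] → (-0.0543, -1.6389, 0.63)–(-0.0543, -1.14179, 0.0920687)  len=0.7325
  (v22,v25,v26) [-++] → (-0.0543, -1.14179, 0.0920687)–(-0.0543, -1.05671, 0)  len=0.1254
  (v22,v26,v23) [-+-] → (-0.0543, -1.05671, 0)–(-0.0543, -1.45975, -0.436132)  len=0.5938
  (v23,v26,v27) [-++] → (-0.0543, -1.45975, -0.436132)–(-0.0543, -1.6389, -0.63)  len=0.2640
  (v23,v27,v20) [-+-] → (-0.0543, -1.6389, -0.63)–(-0.0543, -2.05045, -0.184657)  len=0.6064
  (v20,v27,v24) [-++] → (-0.0543, -2.05045, -0.184657)–(-0.0543, -2.22111, 0)  len=0.2514

Chained into 2 loop(s):
  loop 1: 8 segments, perimeter = 3.4313
  loop 2: 8 segments, perimeter = 3.4313
Total perimeter = 6.863


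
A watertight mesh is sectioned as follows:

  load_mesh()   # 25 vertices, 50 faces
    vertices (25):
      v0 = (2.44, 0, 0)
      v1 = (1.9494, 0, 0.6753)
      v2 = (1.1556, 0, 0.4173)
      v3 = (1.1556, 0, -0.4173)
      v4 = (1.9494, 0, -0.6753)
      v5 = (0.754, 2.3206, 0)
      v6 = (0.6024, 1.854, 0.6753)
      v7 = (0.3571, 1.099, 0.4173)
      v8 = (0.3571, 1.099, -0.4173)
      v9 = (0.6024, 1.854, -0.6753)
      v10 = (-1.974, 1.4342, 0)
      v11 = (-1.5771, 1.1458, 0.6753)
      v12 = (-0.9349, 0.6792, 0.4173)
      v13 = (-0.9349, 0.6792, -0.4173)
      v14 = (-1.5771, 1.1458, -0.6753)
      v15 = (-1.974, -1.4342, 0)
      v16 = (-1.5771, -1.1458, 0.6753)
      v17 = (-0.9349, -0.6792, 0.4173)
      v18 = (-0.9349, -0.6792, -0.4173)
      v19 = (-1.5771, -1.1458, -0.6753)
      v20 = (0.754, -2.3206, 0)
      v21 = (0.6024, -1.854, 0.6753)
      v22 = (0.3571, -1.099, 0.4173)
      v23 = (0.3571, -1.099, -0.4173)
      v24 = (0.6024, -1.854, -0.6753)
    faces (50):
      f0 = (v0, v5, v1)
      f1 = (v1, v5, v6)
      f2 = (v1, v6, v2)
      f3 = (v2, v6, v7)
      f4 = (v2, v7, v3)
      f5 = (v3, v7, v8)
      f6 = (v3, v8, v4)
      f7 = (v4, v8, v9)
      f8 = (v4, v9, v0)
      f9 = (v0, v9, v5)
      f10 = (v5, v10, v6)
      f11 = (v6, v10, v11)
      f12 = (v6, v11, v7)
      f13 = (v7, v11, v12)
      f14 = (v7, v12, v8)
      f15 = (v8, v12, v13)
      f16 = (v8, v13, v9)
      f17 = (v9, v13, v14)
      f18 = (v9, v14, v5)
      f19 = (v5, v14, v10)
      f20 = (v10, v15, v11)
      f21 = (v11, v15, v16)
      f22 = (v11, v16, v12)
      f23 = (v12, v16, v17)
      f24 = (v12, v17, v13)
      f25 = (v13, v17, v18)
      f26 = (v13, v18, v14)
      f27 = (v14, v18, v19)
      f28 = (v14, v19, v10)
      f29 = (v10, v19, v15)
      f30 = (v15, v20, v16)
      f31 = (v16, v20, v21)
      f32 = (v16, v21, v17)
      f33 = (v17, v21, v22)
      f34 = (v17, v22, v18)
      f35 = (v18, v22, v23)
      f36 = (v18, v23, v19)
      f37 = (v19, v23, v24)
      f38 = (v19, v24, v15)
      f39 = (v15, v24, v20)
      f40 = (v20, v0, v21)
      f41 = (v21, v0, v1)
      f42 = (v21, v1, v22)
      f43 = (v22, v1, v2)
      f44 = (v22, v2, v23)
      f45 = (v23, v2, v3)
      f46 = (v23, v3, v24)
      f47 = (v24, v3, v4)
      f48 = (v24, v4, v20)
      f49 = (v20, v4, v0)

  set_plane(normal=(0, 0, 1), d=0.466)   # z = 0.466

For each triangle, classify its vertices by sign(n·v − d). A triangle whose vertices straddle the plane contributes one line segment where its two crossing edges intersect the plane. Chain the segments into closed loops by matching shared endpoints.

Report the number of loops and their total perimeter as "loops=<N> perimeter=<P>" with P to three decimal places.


loops=2 perimeter=20.025

Straddling triangles (20 of 50):
  (v0,v5,v1) [--+] → (1.5789, 0.719238, 0.466)–(2.10145, 0, 0.466)  len=0.8890
  (v1,v5,v6) [+-+] → (1.5789, 0.719238, 0.466)–(0.649386, 1.99862, 0.466)  len=1.5814
  (v1,v6,v2) [++-] → (1.05118, 0.34996, 0.466)–(1.30544, 0, 0.466)  len=0.4326
  (v2,v6,v7) [-+-] → (1.05118, 0.34996, 0.466)–(0.403403, 1.24151, 0.466)  len=1.1020
  (v5,v10,v6) [--+] → (-0.19612, 1.72389, 0.466)–(0.649386, 1.99862, 0.466)  len=0.8890
  (v6,v10,v11) [+-+] → (-0.19612, 1.72389, 0.466)–(-1.70011, 1.23519, 0.466)  len=1.5814
  (v6,v11,v7) [++-] → (-0.00799899, 1.10783, 0.466)–(0.403403, 1.24151, 0.466)  len=0.4326
  (v7,v11,v12) [-+-] → (-0.00799899, 1.10783, 0.466)–(-1.05612, 0.767275, 0.466)  len=1.1021
  (v10,v15,v11) [--+] → (-1.70011, 0.346164, 0.466)–(-1.70011, 1.23519, 0.466)  len=0.8890
  (v11,v15,v16) [+-+] → (-1.70011, 0.346164, 0.466)–(-1.70011, -1.23519, 0.466)  len=1.5813
  (v11,v16,v12) [++-] → (-1.05612, 0.334714, 0.466)–(-1.05612, 0.767275, 0.466)  len=0.4326
  (v12,v16,v17) [-+-] → (-1.05612, 0.334714, 0.466)–(-1.05612, -0.767275, 0.466)  len=1.1020
  (v15,v20,v16) [--+] → (-0.854607, -1.50991, 0.466)–(-1.70011, -1.23519, 0.466)  len=0.8890
  (v16,v20,v21) [+-+] → (-0.854607, -1.50991, 0.466)–(0.649386, -1.99862, 0.466)  len=1.5814
  (v16,v21,v17) [++-] → (-0.64472, -0.900955, 0.466)–(-1.05612, -0.767275, 0.466)  len=0.4326
  (v17,v21,v22) [-+-] → (-0.64472, -0.900955, 0.466)–(0.403403, -1.24151, 0.466)  len=1.1021
  (v20,v0,v21) [--+] → (1.17194, -1.27938, 0.466)–(0.649386, -1.99862, 0.466)  len=0.8890
  (v21,v0,v1) [+-+] → (1.17194, -1.27938, 0.466)–(2.10145, 0, 0.466)  len=1.5814
  (v21,v1,v22) [++-] → (0.657662, -0.891553, 0.466)–(0.403403, -1.24151, 0.466)  len=0.4326
  (v22,v1,v2) [-+-] → (0.657662, -0.891553, 0.466)–(1.30544, 0, 0.466)  len=1.1020

Chained into 2 loop(s):
  loop 1: 10 segments, perimeter = 12.3520
  loop 2: 10 segments, perimeter = 7.6730
Total perimeter = 20.025


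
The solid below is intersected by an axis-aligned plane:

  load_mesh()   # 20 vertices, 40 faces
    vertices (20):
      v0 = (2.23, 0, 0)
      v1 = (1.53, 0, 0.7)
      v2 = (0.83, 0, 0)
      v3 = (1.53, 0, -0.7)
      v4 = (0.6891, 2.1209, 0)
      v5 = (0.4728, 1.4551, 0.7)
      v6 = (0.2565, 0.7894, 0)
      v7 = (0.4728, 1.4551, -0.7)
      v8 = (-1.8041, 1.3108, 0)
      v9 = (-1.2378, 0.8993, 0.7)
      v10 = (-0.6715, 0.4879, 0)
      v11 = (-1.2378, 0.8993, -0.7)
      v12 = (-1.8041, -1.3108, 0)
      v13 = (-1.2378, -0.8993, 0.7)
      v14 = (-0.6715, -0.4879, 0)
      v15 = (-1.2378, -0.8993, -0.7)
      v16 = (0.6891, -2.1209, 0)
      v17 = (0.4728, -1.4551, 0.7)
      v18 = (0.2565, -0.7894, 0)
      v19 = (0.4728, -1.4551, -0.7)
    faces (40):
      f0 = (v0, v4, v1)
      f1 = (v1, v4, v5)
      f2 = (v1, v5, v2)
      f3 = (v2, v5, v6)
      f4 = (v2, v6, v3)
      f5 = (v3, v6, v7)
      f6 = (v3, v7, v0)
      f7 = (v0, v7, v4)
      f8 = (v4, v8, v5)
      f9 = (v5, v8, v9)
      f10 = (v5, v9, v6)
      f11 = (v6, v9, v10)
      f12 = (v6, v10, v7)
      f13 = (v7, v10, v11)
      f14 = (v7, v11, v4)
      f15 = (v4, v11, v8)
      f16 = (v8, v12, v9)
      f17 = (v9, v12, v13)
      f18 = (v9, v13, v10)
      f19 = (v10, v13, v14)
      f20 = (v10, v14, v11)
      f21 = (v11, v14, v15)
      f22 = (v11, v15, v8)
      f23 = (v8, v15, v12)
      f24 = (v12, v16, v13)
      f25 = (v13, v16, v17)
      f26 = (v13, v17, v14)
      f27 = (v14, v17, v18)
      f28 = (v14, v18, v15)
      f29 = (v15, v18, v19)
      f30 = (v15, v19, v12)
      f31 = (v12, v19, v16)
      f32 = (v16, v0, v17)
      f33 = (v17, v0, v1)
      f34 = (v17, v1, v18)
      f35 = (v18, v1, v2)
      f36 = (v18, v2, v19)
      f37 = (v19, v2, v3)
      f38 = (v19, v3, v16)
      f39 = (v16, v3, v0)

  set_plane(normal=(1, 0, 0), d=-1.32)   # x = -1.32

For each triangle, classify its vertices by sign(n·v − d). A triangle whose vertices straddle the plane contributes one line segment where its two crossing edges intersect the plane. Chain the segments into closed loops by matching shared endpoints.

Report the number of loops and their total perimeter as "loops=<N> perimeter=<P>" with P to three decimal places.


Straddling triangles (10 of 40):
  (v4,v8,v5) [+-+] → (-1.32, 1.4681, 0)–(-1.32, 1.34148, 0.14883)  len=0.1954
  (v5,v8,v9) [+-+] → (-1.32, 1.34148, 0.14883)–(-1.32, 0.95903, 0.598393)  len=0.5902
  (v4,v11,v8) [++-] → (-1.32, 0.95903, -0.598393)–(-1.32, 1.4681, 0)  len=0.7856
  (v8,v12,v9) [--+] → (-1.32, 0.578498, 0.598393)–(-1.32, 0.95903, 0.598393)  len=0.3805
  (v9,v12,v13) [+-+] → (-1.32, 0.578498, 0.598393)–(-1.32, -0.95903, 0.598393)  len=1.5375
  (v11,v15,v8) [++-] → (-1.32, -0.578498, -0.598393)–(-1.32, 0.95903, -0.598393)  len=1.5375
  (v8,v15,v12) [-+-] → (-1.32, -0.578498, -0.598393)–(-1.32, -0.95903, -0.598393)  len=0.3805
  (v12,v16,v13) [-++] → (-1.32, -1.4681, 0)–(-1.32, -0.95903, 0.598393)  len=0.7856
  (v15,v19,v12) [++-] → (-1.32, -1.34148, -0.14883)–(-1.32, -0.95903, -0.598393)  len=0.5902
  (v12,v19,v16) [-++] → (-1.32, -1.34148, -0.14883)–(-1.32, -1.4681, 0)  len=0.1954

Chained into 1 loop(s):
  loop 1: 10 segments, perimeter = 6.9787
Total perimeter = 6.979

loops=1 perimeter=6.979


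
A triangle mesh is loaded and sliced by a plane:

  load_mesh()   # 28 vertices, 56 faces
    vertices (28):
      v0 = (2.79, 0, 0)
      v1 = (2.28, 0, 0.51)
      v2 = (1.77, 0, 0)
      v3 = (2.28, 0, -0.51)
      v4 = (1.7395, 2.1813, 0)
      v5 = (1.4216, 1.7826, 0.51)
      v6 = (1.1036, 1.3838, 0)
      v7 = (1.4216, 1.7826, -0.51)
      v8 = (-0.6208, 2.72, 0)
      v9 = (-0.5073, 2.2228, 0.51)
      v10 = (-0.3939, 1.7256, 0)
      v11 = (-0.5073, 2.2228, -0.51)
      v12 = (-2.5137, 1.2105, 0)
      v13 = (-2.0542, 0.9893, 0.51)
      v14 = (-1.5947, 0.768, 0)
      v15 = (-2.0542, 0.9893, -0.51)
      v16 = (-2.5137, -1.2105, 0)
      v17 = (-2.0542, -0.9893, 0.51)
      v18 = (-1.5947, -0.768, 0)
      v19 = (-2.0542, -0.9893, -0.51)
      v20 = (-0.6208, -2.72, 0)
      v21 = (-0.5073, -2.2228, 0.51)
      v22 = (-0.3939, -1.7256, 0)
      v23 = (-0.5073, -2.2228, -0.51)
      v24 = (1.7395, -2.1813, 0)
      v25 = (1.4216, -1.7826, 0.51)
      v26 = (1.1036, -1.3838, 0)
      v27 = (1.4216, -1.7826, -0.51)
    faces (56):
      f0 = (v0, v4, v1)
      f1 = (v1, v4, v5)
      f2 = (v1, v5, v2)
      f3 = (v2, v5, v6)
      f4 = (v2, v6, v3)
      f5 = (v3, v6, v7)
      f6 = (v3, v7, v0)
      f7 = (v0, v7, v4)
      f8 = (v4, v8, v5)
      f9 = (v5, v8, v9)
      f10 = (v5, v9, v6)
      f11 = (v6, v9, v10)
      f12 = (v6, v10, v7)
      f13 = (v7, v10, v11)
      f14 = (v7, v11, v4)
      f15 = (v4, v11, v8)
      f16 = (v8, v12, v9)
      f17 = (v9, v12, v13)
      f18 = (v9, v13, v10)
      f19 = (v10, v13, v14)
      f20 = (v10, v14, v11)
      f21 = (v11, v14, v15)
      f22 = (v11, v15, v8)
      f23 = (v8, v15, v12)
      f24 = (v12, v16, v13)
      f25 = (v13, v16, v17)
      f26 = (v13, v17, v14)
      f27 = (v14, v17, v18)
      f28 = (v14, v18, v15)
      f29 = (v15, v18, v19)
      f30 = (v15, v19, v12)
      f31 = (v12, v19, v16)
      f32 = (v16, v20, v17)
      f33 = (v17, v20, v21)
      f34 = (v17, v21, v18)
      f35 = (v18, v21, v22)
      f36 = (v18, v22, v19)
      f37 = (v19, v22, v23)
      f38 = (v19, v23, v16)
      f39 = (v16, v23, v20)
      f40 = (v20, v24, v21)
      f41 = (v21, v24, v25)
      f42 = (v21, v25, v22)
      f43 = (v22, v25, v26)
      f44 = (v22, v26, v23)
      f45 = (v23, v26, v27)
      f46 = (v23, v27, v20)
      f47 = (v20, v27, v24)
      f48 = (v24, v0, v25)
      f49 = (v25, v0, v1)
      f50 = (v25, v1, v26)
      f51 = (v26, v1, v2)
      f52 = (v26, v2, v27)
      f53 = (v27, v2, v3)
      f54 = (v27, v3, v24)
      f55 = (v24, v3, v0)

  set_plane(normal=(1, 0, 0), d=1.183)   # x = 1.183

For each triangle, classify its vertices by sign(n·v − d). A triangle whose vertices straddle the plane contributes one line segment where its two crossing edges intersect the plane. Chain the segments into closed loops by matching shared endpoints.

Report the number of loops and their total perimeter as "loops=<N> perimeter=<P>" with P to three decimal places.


loops=2 perimeter=6.036

Straddling triangles (20 of 56):
  (v2,v5,v6) [++-] → (1.183, 1.48337, 0.12734)–(1.183, 1.21892, 0)  len=0.2935
  (v2,v6,v3) [+-+] → (1.183, 1.21892, 0)–(1.183, 1.2904, -0.034422)  len=0.0793
  (v3,v6,v7) [+-+] → (1.183, 1.2904, -0.034422)–(1.183, 1.48337, -0.12734)  len=0.2142
  (v4,v8,v5) [+-+] → (1.183, 2.30831, 0)–(1.183, 1.89211, 0.45042)  len=0.6133
  (v5,v8,v9) [+--] → (1.183, 1.89211, 0.45042)–(1.183, 1.83705, 0.51)  len=0.0811
  (v5,v9,v6) [+--] → (1.183, 1.83705, 0.51)–(1.183, 1.48337, 0.12734)  len=0.5211
  (v6,v10,v7) [--+] → (1.183, 1.77511, -0.442974)–(1.183, 1.48337, -0.12734)  len=0.4298
  (v7,v10,v11) [+--] → (1.183, 1.77511, -0.442974)–(1.183, 1.83705, -0.51)  len=0.0913
  (v7,v11,v4) [+-+] → (1.183, 1.83705, -0.51)–(1.183, 2.19158, -0.12632)  len=0.5224
  (v4,v11,v8) [+--] → (1.183, 2.19158, -0.12632)–(1.183, 2.30831, 0)  len=0.1720
  (v20,v24,v21) [-+-] → (1.183, -2.30831, 0)–(1.183, -2.19158, 0.12632)  len=0.1720
  (v21,v24,v25) [-++] → (1.183, -2.19158, 0.12632)–(1.183, -1.83705, 0.51)  len=0.5224
  (v21,v25,v22) [-+-] → (1.183, -1.83705, 0.51)–(1.183, -1.77511, 0.442974)  len=0.0913
  (v22,v25,v26) [-+-] → (1.183, -1.77511, 0.442974)–(1.183, -1.48337, 0.12734)  len=0.4298
  (v23,v26,v27) [--+] → (1.183, -1.48337, -0.12734)–(1.183, -1.83705, -0.51)  len=0.5211
  (v23,v27,v20) [-+-] → (1.183, -1.83705, -0.51)–(1.183, -1.89211, -0.45042)  len=0.0811
  (v20,v27,v24) [-++] → (1.183, -1.89211, -0.45042)–(1.183, -2.30831, 0)  len=0.6133
  (v25,v1,v26) [++-] → (1.183, -1.2904, 0.034422)–(1.183, -1.48337, 0.12734)  len=0.2142
  (v26,v1,v2) [-++] → (1.183, -1.2904, 0.034422)–(1.183, -1.21892, 0)  len=0.0793
  (v26,v2,v27) [-++] → (1.183, -1.21892, 0)–(1.183, -1.48337, -0.12734)  len=0.2935

Chained into 2 loop(s):
  loop 1: 10 segments, perimeter = 3.0180
  loop 2: 10 segments, perimeter = 3.0180
Total perimeter = 6.036


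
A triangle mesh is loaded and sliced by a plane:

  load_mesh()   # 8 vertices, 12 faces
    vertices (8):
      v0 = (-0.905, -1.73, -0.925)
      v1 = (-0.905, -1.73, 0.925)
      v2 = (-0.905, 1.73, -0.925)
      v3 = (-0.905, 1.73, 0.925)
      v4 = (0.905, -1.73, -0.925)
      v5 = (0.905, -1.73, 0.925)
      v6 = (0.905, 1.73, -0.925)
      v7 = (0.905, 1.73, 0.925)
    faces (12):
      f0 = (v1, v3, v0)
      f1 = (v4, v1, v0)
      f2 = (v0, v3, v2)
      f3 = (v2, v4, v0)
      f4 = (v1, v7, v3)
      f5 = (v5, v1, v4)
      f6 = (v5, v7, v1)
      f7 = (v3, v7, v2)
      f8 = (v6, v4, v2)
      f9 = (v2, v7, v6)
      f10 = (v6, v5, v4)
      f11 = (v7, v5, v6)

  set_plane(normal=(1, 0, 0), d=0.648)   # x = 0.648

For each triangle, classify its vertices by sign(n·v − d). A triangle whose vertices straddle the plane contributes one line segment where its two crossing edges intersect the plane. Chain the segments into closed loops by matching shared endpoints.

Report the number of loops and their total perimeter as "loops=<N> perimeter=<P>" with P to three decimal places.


Straddling triangles (8 of 12):
  (v4,v1,v0) [+--] → (0.648, -1.73, -0.66232)–(0.648, -1.73, -0.925)  len=0.2627
  (v2,v4,v0) [-+-] → (0.648, -1.23872, -0.925)–(0.648, -1.73, -0.925)  len=0.4913
  (v1,v7,v3) [-+-] → (0.648, 1.23872, 0.925)–(0.648, 1.73, 0.925)  len=0.4913
  (v5,v1,v4) [+-+] → (0.648, -1.73, 0.925)–(0.648, -1.73, -0.66232)  len=1.5873
  (v5,v7,v1) [++-] → (0.648, 1.23872, 0.925)–(0.648, -1.73, 0.925)  len=2.9687
  (v3,v7,v2) [-+-] → (0.648, 1.73, 0.925)–(0.648, 1.73, 0.66232)  len=0.2627
  (v6,v4,v2) [++-] → (0.648, -1.23872, -0.925)–(0.648, 1.73, -0.925)  len=2.9687
  (v2,v7,v6) [-++] → (0.648, 1.73, 0.66232)–(0.648, 1.73, -0.925)  len=1.5873

Chained into 1 loop(s):
  loop 1: 8 segments, perimeter = 10.6200
Total perimeter = 10.620

loops=1 perimeter=10.620


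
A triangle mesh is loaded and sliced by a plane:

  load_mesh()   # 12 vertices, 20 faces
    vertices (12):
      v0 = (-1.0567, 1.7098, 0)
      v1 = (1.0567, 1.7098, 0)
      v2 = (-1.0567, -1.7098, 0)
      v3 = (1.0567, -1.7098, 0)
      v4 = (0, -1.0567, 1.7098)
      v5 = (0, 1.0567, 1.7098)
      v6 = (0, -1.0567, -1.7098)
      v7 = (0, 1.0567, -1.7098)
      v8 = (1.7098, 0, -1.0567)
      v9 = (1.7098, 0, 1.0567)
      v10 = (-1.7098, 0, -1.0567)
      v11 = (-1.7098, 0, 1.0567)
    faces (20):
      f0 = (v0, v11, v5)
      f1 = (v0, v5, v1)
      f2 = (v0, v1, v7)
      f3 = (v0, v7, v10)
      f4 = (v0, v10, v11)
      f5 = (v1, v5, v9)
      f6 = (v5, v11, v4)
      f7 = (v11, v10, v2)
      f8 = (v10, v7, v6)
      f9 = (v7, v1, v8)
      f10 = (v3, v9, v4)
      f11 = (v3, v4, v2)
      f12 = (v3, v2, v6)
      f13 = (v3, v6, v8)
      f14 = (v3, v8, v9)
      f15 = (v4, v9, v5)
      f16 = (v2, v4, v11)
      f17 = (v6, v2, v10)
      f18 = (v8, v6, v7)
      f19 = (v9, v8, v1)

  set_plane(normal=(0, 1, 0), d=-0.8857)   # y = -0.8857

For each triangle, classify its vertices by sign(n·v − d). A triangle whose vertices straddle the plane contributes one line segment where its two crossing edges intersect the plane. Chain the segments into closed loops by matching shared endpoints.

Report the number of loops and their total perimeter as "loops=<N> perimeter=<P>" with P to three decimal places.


loops=1 perimeter=9.415

Straddling triangles (10 of 20):
  (v5,v11,v4) [++-] → (-0.276688, -0.8857, 1.60411)–(0, -0.8857, 1.7098)  len=0.2962
  (v11,v10,v2) [++-] → (-1.37149, -0.8857, -0.509315)–(-1.37149, -0.8857, 0.509315)  len=1.0186
  (v10,v7,v6) [++-] → (0, -0.8857, -1.7098)–(-0.276688, -0.8857, -1.60411)  len=0.2962
  (v3,v9,v4) [-+-] → (1.37149, -0.8857, 0.509315)–(0.276688, -0.8857, 1.60411)  len=1.5483
  (v3,v6,v8) [--+] → (0.276688, -0.8857, -1.60411)–(1.37149, -0.8857, -0.509315)  len=1.5483
  (v3,v8,v9) [-++] → (1.37149, -0.8857, -0.509315)–(1.37149, -0.8857, 0.509315)  len=1.0186
  (v4,v9,v5) [-++] → (0.276688, -0.8857, 1.60411)–(0, -0.8857, 1.7098)  len=0.2962
  (v2,v4,v11) [--+] → (-0.276688, -0.8857, 1.60411)–(-1.37149, -0.8857, 0.509315)  len=1.5483
  (v6,v2,v10) [--+] → (-1.37149, -0.8857, -0.509315)–(-0.276688, -0.8857, -1.60411)  len=1.5483
  (v8,v6,v7) [+-+] → (0.276688, -0.8857, -1.60411)–(0, -0.8857, -1.7098)  len=0.2962

Chained into 1 loop(s):
  loop 1: 10 segments, perimeter = 9.4151
Total perimeter = 9.415


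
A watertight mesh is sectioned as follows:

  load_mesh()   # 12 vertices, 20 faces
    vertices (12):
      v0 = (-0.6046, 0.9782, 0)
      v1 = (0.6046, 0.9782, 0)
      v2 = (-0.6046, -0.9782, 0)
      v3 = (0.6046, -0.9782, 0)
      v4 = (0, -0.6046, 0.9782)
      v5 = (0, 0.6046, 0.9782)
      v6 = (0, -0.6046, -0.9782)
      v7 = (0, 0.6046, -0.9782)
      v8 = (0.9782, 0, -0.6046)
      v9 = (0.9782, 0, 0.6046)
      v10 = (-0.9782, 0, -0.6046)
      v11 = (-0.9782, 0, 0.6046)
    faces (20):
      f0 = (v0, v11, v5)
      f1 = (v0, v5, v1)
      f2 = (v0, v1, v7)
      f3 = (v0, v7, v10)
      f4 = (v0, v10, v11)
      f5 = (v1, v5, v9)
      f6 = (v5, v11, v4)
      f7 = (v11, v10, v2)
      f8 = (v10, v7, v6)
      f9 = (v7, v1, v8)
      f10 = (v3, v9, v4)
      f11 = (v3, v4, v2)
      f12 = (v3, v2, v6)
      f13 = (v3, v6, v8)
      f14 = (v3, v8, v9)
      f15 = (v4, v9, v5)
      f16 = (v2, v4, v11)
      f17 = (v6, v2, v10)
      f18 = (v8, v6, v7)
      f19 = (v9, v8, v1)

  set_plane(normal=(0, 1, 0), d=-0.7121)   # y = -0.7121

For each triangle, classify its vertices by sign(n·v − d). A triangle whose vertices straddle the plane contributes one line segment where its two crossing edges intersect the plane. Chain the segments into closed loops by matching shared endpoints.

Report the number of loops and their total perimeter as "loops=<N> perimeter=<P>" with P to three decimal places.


Straddling triangles (8 of 20):
  (v11,v10,v2) [++-] → (-0.706231, -0.7121, -0.164469)–(-0.706231, -0.7121, 0.164469)  len=0.3289
  (v3,v9,v4) [-++] → (0.706231, -0.7121, 0.164469)–(0.173968, -0.7121, 0.696732)  len=0.7527
  (v3,v4,v2) [-+-] → (0.173968, -0.7121, 0.696732)–(-0.173968, -0.7121, 0.696732)  len=0.3479
  (v3,v2,v6) [--+] → (-0.173968, -0.7121, -0.696732)–(0.173968, -0.7121, -0.696732)  len=0.3479
  (v3,v6,v8) [-++] → (0.173968, -0.7121, -0.696732)–(0.706231, -0.7121, -0.164469)  len=0.7527
  (v3,v8,v9) [-++] → (0.706231, -0.7121, -0.164469)–(0.706231, -0.7121, 0.164469)  len=0.3289
  (v2,v4,v11) [-++] → (-0.173968, -0.7121, 0.696732)–(-0.706231, -0.7121, 0.164469)  len=0.7527
  (v6,v2,v10) [+-+] → (-0.173968, -0.7121, -0.696732)–(-0.706231, -0.7121, -0.164469)  len=0.7527

Chained into 1 loop(s):
  loop 1: 8 segments, perimeter = 4.3647
Total perimeter = 4.365

loops=1 perimeter=4.365
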